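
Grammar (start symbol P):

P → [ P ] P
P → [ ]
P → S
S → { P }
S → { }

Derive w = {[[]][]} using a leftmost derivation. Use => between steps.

P => S => {P} => {[P]P} => {[[]]P} => {[[]][]}

P => S   [P → S]
S => {P}   [S → { P }]
{P} => {[P]P}   [P → [ P ] P]
{[P]P} => {[[]]P}   [P → [ ]]
{[[]]P} => {[[]][]}   [P → [ ]]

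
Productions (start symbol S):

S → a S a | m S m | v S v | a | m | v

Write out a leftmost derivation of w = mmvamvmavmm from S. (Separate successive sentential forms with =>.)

S=>mSm=>mmSmm=>mmvSvmm=>mmvaSavmm=>mmvamSmavmm=>mmvamvmavmm

S => mSm   [S → m S m]
mSm => mmSmm   [S → m S m]
mmSmm => mmvSvmm   [S → v S v]
mmvSvmm => mmvaSavmm   [S → a S a]
mmvaSavmm => mmvamSmavmm   [S → m S m]
mmvamSmavmm => mmvamvmavmm   [S → v]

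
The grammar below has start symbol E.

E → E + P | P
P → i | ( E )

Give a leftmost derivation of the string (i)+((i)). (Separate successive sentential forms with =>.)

E => E+P   [E → E + P]
E+P => P+P   [E → P]
P+P => (E)+P   [P → ( E )]
(E)+P => (P)+P   [E → P]
(P)+P => (i)+P   [P → i]
(i)+P => (i)+(E)   [P → ( E )]
(i)+(E) => (i)+(P)   [E → P]
(i)+(P) => (i)+((E))   [P → ( E )]
(i)+((E)) => (i)+((P))   [E → P]
(i)+((P)) => (i)+((i))   [P → i]

E => E+P => P+P => (E)+P => (P)+P => (i)+P => (i)+(E) => (i)+(P) => (i)+((E)) => (i)+((P)) => (i)+((i))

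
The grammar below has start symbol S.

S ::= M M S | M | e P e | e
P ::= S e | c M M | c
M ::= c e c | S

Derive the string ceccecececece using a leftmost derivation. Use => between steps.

S => MMS => cecMS => ceccecS => ceccecePe => ceccececMMe => ceccececSMe => ceccececeMe => ceccecececece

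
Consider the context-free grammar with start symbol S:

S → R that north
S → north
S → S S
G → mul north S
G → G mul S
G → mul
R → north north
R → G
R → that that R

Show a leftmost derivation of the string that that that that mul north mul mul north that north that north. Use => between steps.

S => R that north => that that R that north => that that that that R that north => that that that that G that north => that that that that mul north S that north => that that that that mul north R that north that north => that that that that mul north G that north that north => that that that that mul north G mul S that north that north => that that that that mul north mul mul S that north that north => that that that that mul north mul mul north that north that north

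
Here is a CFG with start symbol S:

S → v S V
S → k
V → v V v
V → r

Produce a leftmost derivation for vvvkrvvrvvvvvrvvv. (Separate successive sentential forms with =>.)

S => vSV => vvSVV => vvvSVVV => vvvkVVV => vvvkrVV => vvvkrvVvV => vvvkrvvVvvV => vvvkrvvrvvV => vvvkrvvrvvvVv => vvvkrvvrvvvvVvv => vvvkrvvrvvvvvVvvv => vvvkrvvrvvvvvrvvv

S => vSV   [S → v S V]
vSV => vvSVV   [S → v S V]
vvSVV => vvvSVVV   [S → v S V]
vvvSVVV => vvvkVVV   [S → k]
vvvkVVV => vvvkrVV   [V → r]
vvvkrVV => vvvkrvVvV   [V → v V v]
vvvkrvVvV => vvvkrvvVvvV   [V → v V v]
vvvkrvvVvvV => vvvkrvvrvvV   [V → r]
vvvkrvvrvvV => vvvkrvvrvvvVv   [V → v V v]
vvvkrvvrvvvVv => vvvkrvvrvvvvVvv   [V → v V v]
vvvkrvvrvvvvVvv => vvvkrvvrvvvvvVvvv   [V → v V v]
vvvkrvvrvvvvvVvvv => vvvkrvvrvvvvvrvvv   [V → r]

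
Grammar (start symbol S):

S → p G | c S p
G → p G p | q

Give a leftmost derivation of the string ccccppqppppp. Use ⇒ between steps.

S ⇒ cSp ⇒ ccSpp ⇒ cccSppp ⇒ ccccSpppp ⇒ ccccpGpppp ⇒ ccccppGppppp ⇒ ccccppqppppp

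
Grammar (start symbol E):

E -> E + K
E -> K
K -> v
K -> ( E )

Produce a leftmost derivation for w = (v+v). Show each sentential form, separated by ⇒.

E ⇒ K ⇒ (E) ⇒ (E+K) ⇒ (K+K) ⇒ (v+K) ⇒ (v+v)

E ⇒ K   [E -> K]
K ⇒ (E)   [K -> ( E )]
(E) ⇒ (E+K)   [E -> E + K]
(E+K) ⇒ (K+K)   [E -> K]
(K+K) ⇒ (v+K)   [K -> v]
(v+K) ⇒ (v+v)   [K -> v]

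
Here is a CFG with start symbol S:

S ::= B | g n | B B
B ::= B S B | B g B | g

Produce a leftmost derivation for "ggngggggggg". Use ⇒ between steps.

S ⇒ BB   [S ::= B B]
BB ⇒ BgBB   [B ::= B g B]
BgBB ⇒ BgBgBB   [B ::= B g B]
BgBgBB ⇒ BgBgBgBB   [B ::= B g B]
BgBgBgBB ⇒ BSBgBgBgBB   [B ::= B S B]
BSBgBgBgBB ⇒ gSBgBgBgBB   [B ::= g]
gSBgBgBgBB ⇒ ggnBgBgBgBB   [S ::= g n]
ggnBgBgBgBB ⇒ ggnggBgBgBB   [B ::= g]
ggnggBgBgBB ⇒ ggnggggBgBB   [B ::= g]
ggnggggBgBB ⇒ ggnggggggBB   [B ::= g]
ggnggggggBB ⇒ ggngggggggB   [B ::= g]
ggngggggggB ⇒ ggngggggggg   [B ::= g]

S ⇒ BB ⇒ BgBB ⇒ BgBgBB ⇒ BgBgBgBB ⇒ BSBgBgBgBB ⇒ gSBgBgBgBB ⇒ ggnBgBgBgBB ⇒ ggnggBgBgBB ⇒ ggnggggBgBB ⇒ ggnggggggBB ⇒ ggngggggggB ⇒ ggngggggggg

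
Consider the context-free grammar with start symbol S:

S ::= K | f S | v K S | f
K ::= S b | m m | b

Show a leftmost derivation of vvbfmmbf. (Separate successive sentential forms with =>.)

S=>vKS=>vSbS=>vvKSbS=>vvbSbS=>vvbfSbS=>vvbfKbS=>vvbfmmbS=>vvbfmmbf

S => vKS   [S ::= v K S]
vKS => vSbS   [K ::= S b]
vSbS => vvKSbS   [S ::= v K S]
vvKSbS => vvbSbS   [K ::= b]
vvbSbS => vvbfSbS   [S ::= f S]
vvbfSbS => vvbfKbS   [S ::= K]
vvbfKbS => vvbfmmbS   [K ::= m m]
vvbfmmbS => vvbfmmbf   [S ::= f]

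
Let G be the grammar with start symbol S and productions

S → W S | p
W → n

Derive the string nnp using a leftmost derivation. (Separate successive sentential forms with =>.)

S => WS => nS => nWS => nnS => nnp

S => WS   [S → W S]
WS => nS   [W → n]
nS => nWS   [S → W S]
nWS => nnS   [W → n]
nnS => nnp   [S → p]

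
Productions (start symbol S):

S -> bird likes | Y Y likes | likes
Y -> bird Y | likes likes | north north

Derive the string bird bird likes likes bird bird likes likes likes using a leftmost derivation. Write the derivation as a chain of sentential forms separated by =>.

S => Y Y likes   [S -> Y Y likes]
Y Y likes => bird Y Y likes   [Y -> bird Y]
bird Y Y likes => bird bird Y Y likes   [Y -> bird Y]
bird bird Y Y likes => bird bird likes likes Y likes   [Y -> likes likes]
bird bird likes likes Y likes => bird bird likes likes bird Y likes   [Y -> bird Y]
bird bird likes likes bird Y likes => bird bird likes likes bird bird Y likes   [Y -> bird Y]
bird bird likes likes bird bird Y likes => bird bird likes likes bird bird likes likes likes   [Y -> likes likes]

S => Y Y likes => bird Y Y likes => bird bird Y Y likes => bird bird likes likes Y likes => bird bird likes likes bird Y likes => bird bird likes likes bird bird Y likes => bird bird likes likes bird bird likes likes likes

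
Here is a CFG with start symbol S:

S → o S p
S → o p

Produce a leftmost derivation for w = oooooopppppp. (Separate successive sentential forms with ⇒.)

S ⇒ oSp ⇒ ooSpp ⇒ oooSppp ⇒ ooooSpppp ⇒ oooooSppppp ⇒ oooooopppppp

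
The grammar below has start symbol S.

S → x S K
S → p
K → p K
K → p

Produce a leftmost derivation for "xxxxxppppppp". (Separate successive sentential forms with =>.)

S => xSK => xxSKK => xxxSKKK => xxxxSKKKK => xxxxxSKKKKK => xxxxxpKKKKK => xxxxxppKKKKK => xxxxxpppKKKK => xxxxxppppKKK => xxxxxpppppKK => xxxxxppppppK => xxxxxppppppp

S => xSK   [S → x S K]
xSK => xxSKK   [S → x S K]
xxSKK => xxxSKKK   [S → x S K]
xxxSKKK => xxxxSKKKK   [S → x S K]
xxxxSKKKK => xxxxxSKKKKK   [S → x S K]
xxxxxSKKKKK => xxxxxpKKKKK   [S → p]
xxxxxpKKKKK => xxxxxppKKKKK   [K → p K]
xxxxxppKKKKK => xxxxxpppKKKK   [K → p]
xxxxxpppKKKK => xxxxxppppKKK   [K → p]
xxxxxppppKKK => xxxxxpppppKK   [K → p]
xxxxxpppppKK => xxxxxppppppK   [K → p]
xxxxxppppppK => xxxxxppppppp   [K → p]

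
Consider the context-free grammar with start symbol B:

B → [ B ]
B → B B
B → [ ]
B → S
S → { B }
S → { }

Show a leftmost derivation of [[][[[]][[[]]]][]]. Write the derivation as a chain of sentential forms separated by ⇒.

B ⇒ [B]   [B → [ B ]]
[B] ⇒ [BB]   [B → B B]
[BB] ⇒ [[]B]   [B → [ ]]
[[]B] ⇒ [[]BB]   [B → B B]
[[]BB] ⇒ [[][B]B]   [B → [ B ]]
[[][B]B] ⇒ [[][BB]B]   [B → B B]
[[][BB]B] ⇒ [[][[B]B]B]   [B → [ B ]]
[[][[B]B]B] ⇒ [[][[[]]B]B]   [B → [ ]]
[[][[[]]B]B] ⇒ [[][[[]][B]]B]   [B → [ B ]]
[[][[[]][B]]B] ⇒ [[][[[]][[B]]]B]   [B → [ B ]]
[[][[[]][[B]]]B] ⇒ [[][[[]][[[]]]]B]   [B → [ ]]
[[][[[]][[[]]]]B] ⇒ [[][[[]][[[]]]][]]   [B → [ ]]

B ⇒ [B] ⇒ [BB] ⇒ [[]B] ⇒ [[]BB] ⇒ [[][B]B] ⇒ [[][BB]B] ⇒ [[][[B]B]B] ⇒ [[][[[]]B]B] ⇒ [[][[[]][B]]B] ⇒ [[][[[]][[B]]]B] ⇒ [[][[[]][[[]]]]B] ⇒ [[][[[]][[[]]]][]]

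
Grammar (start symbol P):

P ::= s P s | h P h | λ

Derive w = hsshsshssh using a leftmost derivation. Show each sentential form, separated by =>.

P => hPh => hsPsh => hssPssh => hsshPhssh => hsshsPshssh => hsshsshssh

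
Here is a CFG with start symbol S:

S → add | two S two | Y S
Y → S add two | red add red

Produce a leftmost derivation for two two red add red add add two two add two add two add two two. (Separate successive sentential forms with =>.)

S => two S two => two two S two two => two two Y S two two => two two S add two S two two => two two Y S add two S two two => two two S add two S add two S two two => two two Y S add two S add two S two two => two two red add red S add two S add two S two two => two two red add red add add two S add two S two two => two two red add red add add two two S two add two S two two => two two red add red add add two two add two add two S two two => two two red add red add add two two add two add two add two two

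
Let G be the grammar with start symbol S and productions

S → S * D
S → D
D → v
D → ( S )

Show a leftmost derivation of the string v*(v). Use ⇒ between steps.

S ⇒ S*D ⇒ D*D ⇒ v*D ⇒ v*(S) ⇒ v*(D) ⇒ v*(v)

S ⇒ S*D   [S → S * D]
S*D ⇒ D*D   [S → D]
D*D ⇒ v*D   [D → v]
v*D ⇒ v*(S)   [D → ( S )]
v*(S) ⇒ v*(D)   [S → D]
v*(D) ⇒ v*(v)   [D → v]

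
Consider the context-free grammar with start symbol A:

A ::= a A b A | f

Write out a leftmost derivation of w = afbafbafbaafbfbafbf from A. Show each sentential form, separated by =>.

A => aAbA   [A ::= a A b A]
aAbA => afbA   [A ::= f]
afbA => afbaAbA   [A ::= a A b A]
afbaAbA => afbafbA   [A ::= f]
afbafbA => afbafbaAbA   [A ::= a A b A]
afbafbaAbA => afbafbafbA   [A ::= f]
afbafbafbA => afbafbafbaAbA   [A ::= a A b A]
afbafbafbaAbA => afbafbafbaaAbAbA   [A ::= a A b A]
afbafbafbaaAbAbA => afbafbafbaafbAbA   [A ::= f]
afbafbafbaafbAbA => afbafbafbaafbfbA   [A ::= f]
afbafbafbaafbfbA => afbafbafbaafbfbaAbA   [A ::= a A b A]
afbafbafbaafbfbaAbA => afbafbafbaafbfbafbA   [A ::= f]
afbafbafbaafbfbafbA => afbafbafbaafbfbafbf   [A ::= f]

A => aAbA => afbA => afbaAbA => afbafbA => afbafbaAbA => afbafbafbA => afbafbafbaAbA => afbafbafbaaAbAbA => afbafbafbaafbAbA => afbafbafbaafbfbA => afbafbafbaafbfbaAbA => afbafbafbaafbfbafbA => afbafbafbaafbfbafbf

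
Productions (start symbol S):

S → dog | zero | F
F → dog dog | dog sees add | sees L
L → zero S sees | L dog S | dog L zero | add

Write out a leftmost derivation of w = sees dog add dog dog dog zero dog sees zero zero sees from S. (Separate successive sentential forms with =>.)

S => F   [S → F]
F => sees L   [F → sees L]
sees L => sees L dog S   [L → L dog S]
sees L dog S => sees dog L zero dog S   [L → dog L zero]
sees dog L zero dog S => sees dog L dog S zero dog S   [L → L dog S]
sees dog L dog S zero dog S => sees dog add dog S zero dog S   [L → add]
sees dog add dog S zero dog S => sees dog add dog F zero dog S   [S → F]
sees dog add dog F zero dog S => sees dog add dog dog dog zero dog S   [F → dog dog]
sees dog add dog dog dog zero dog S => sees dog add dog dog dog zero dog F   [S → F]
sees dog add dog dog dog zero dog F => sees dog add dog dog dog zero dog sees L   [F → sees L]
sees dog add dog dog dog zero dog sees L => sees dog add dog dog dog zero dog sees zero S sees   [L → zero S sees]
sees dog add dog dog dog zero dog sees zero S sees => sees dog add dog dog dog zero dog sees zero zero sees   [S → zero]

S => F => sees L => sees L dog S => sees dog L zero dog S => sees dog L dog S zero dog S => sees dog add dog S zero dog S => sees dog add dog F zero dog S => sees dog add dog dog dog zero dog S => sees dog add dog dog dog zero dog F => sees dog add dog dog dog zero dog sees L => sees dog add dog dog dog zero dog sees zero S sees => sees dog add dog dog dog zero dog sees zero zero sees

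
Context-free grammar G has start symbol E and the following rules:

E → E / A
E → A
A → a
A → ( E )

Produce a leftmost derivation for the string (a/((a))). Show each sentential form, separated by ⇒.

E ⇒ A ⇒ (E) ⇒ (E/A) ⇒ (A/A) ⇒ (a/A) ⇒ (a/(E)) ⇒ (a/(A)) ⇒ (a/((E))) ⇒ (a/((A))) ⇒ (a/((a)))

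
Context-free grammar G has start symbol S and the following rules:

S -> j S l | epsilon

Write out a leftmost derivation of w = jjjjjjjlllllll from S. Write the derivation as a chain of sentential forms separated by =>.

S => jSl => jjSll => jjjSlll => jjjjSllll => jjjjjSlllll => jjjjjjSllllll => jjjjjjjSlllllll => jjjjjjjlllllll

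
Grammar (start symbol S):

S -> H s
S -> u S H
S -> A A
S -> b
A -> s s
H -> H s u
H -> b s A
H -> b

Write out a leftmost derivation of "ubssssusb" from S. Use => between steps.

S => uSH => uHsH => uHsusH => ubsAsusH => ubssssusH => ubssssusb

S => uSH   [S -> u S H]
uSH => uHsH   [S -> H s]
uHsH => uHsusH   [H -> H s u]
uHsusH => ubsAsusH   [H -> b s A]
ubsAsusH => ubssssusH   [A -> s s]
ubssssusH => ubssssusb   [H -> b]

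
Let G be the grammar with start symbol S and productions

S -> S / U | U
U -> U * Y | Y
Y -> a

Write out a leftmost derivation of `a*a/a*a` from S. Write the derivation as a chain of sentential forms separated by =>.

S => S/U => U/U => U*Y/U => Y*Y/U => a*Y/U => a*a/U => a*a/U*Y => a*a/Y*Y => a*a/a*Y => a*a/a*a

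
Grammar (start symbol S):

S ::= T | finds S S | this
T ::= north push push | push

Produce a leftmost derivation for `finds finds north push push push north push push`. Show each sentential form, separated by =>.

S => finds S S   [S ::= finds S S]
finds S S => finds finds S S S   [S ::= finds S S]
finds finds S S S => finds finds T S S   [S ::= T]
finds finds T S S => finds finds north push push S S   [T ::= north push push]
finds finds north push push S S => finds finds north push push T S   [S ::= T]
finds finds north push push T S => finds finds north push push push S   [T ::= push]
finds finds north push push push S => finds finds north push push push T   [S ::= T]
finds finds north push push push T => finds finds north push push push north push push   [T ::= north push push]

S => finds S S => finds finds S S S => finds finds T S S => finds finds north push push S S => finds finds north push push T S => finds finds north push push push S => finds finds north push push push T => finds finds north push push push north push push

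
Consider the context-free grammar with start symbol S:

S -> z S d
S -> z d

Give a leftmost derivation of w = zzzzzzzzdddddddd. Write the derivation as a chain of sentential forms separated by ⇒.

S ⇒ zSd ⇒ zzSdd ⇒ zzzSddd ⇒ zzzzSdddd ⇒ zzzzzSddddd ⇒ zzzzzzSdddddd ⇒ zzzzzzzSddddddd ⇒ zzzzzzzzdddddddd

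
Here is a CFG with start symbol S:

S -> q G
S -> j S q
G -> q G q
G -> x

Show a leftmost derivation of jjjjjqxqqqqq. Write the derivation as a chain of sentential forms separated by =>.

S => jSq => jjSqq => jjjSqqq => jjjjSqqqq => jjjjjSqqqqq => jjjjjqGqqqqq => jjjjjqxqqqqq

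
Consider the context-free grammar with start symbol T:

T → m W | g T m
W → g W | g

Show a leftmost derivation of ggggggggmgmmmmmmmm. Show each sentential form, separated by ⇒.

T ⇒ gTm ⇒ ggTmm ⇒ gggTmmm ⇒ ggggTmmmm ⇒ gggggTmmmmm ⇒ ggggggTmmmmmm ⇒ gggggggTmmmmmmm ⇒ ggggggggTmmmmmmmm ⇒ ggggggggmWmmmmmmmm ⇒ ggggggggmgmmmmmmmm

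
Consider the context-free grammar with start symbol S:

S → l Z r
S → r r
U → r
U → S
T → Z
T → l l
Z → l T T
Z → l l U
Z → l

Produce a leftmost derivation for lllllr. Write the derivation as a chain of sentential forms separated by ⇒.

S ⇒ lZr ⇒ llTTr ⇒ llZTr ⇒ lllTr ⇒ lllllr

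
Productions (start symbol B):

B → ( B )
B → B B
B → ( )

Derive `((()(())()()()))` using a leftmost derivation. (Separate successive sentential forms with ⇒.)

B ⇒ (B)   [B → ( B )]
(B) ⇒ ((B))   [B → ( B )]
((B)) ⇒ ((BB))   [B → B B]
((BB)) ⇒ ((BBB))   [B → B B]
((BBB)) ⇒ ((()BB))   [B → ( )]
((()BB)) ⇒ ((()BBB))   [B → B B]
((()BBB)) ⇒ ((()BBBB))   [B → B B]
((()BBBB)) ⇒ ((()(B)BBB))   [B → ( B )]
((()(B)BBB)) ⇒ ((()(())BBB))   [B → ( )]
((()(())BBB)) ⇒ ((()(())()BB))   [B → ( )]
((()(())()BB)) ⇒ ((()(())()()B))   [B → ( )]
((()(())()()B)) ⇒ ((()(())()()()))   [B → ( )]

B ⇒ (B) ⇒ ((B)) ⇒ ((BB)) ⇒ ((BBB)) ⇒ ((()BB)) ⇒ ((()BBB)) ⇒ ((()BBBB)) ⇒ ((()(B)BBB)) ⇒ ((()(())BBB)) ⇒ ((()(())()BB)) ⇒ ((()(())()()B)) ⇒ ((()(())()()()))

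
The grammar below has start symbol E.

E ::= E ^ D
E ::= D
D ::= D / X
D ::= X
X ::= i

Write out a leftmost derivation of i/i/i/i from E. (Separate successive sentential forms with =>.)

E => D => D/X => D/X/X => D/X/X/X => X/X/X/X => i/X/X/X => i/i/X/X => i/i/i/X => i/i/i/i

E => D   [E ::= D]
D => D/X   [D ::= D / X]
D/X => D/X/X   [D ::= D / X]
D/X/X => D/X/X/X   [D ::= D / X]
D/X/X/X => X/X/X/X   [D ::= X]
X/X/X/X => i/X/X/X   [X ::= i]
i/X/X/X => i/i/X/X   [X ::= i]
i/i/X/X => i/i/i/X   [X ::= i]
i/i/i/X => i/i/i/i   [X ::= i]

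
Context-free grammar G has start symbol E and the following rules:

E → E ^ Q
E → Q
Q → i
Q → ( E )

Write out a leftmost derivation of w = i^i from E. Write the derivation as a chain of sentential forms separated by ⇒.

E⇒E^Q⇒Q^Q⇒i^Q⇒i^i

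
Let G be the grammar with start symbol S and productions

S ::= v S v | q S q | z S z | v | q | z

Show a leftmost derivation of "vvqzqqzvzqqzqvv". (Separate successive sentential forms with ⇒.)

S⇒vSv⇒vvSvv⇒vvqSqvv⇒vvqzSzqvv⇒vvqzqSqzqvv⇒vvqzqqSqqzqvv⇒vvqzqqzSzqqzqvv⇒vvqzqqzvzqqzqvv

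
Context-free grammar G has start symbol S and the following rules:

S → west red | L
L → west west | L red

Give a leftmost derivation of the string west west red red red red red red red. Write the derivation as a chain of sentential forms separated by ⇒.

S ⇒ L   [S → L]
L ⇒ L red   [L → L red]
L red ⇒ L red red   [L → L red]
L red red ⇒ L red red red   [L → L red]
L red red red ⇒ L red red red red   [L → L red]
L red red red red ⇒ L red red red red red   [L → L red]
L red red red red red ⇒ L red red red red red red   [L → L red]
L red red red red red red ⇒ L red red red red red red red   [L → L red]
L red red red red red red red ⇒ west west red red red red red red red   [L → west west]

S ⇒ L ⇒ L red ⇒ L red red ⇒ L red red red ⇒ L red red red red ⇒ L red red red red red ⇒ L red red red red red red ⇒ L red red red red red red red ⇒ west west red red red red red red red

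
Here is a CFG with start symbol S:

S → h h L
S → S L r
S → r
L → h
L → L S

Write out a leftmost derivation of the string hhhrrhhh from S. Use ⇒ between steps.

S ⇒ hhL   [S → h h L]
hhL ⇒ hhLS   [L → L S]
hhLS ⇒ hhLSS   [L → L S]
hhLSS ⇒ hhLSSS   [L → L S]
hhLSSS ⇒ hhhSSS   [L → h]
hhhSSS ⇒ hhhrSS   [S → r]
hhhrSS ⇒ hhhrrS   [S → r]
hhhrrS ⇒ hhhrrhhL   [S → h h L]
hhhrrhhL ⇒ hhhrrhhh   [L → h]

S⇒hhL⇒hhLS⇒hhLSS⇒hhLSSS⇒hhhSSS⇒hhhrSS⇒hhhrrS⇒hhhrrhhL⇒hhhrrhhh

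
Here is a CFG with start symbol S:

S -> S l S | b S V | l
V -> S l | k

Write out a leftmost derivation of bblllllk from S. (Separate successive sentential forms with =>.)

S => bSV => bbSVV => bblVV => bblSlV => bblSlSlV => bblllSlV => bblllllV => bblllllk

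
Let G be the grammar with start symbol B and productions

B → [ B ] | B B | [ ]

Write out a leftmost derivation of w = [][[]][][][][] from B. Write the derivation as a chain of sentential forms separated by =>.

B => BB => []B => []BB => []BBB => []BBBB => []BBBBB => [][B]BBBB => [][[]]BBBB => [][[]][]BBB => [][[]][][]BB => [][[]][][][]B => [][[]][][][][]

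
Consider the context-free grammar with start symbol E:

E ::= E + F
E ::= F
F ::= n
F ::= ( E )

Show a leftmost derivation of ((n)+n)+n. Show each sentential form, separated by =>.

E => E+F   [E ::= E + F]
E+F => F+F   [E ::= F]
F+F => (E)+F   [F ::= ( E )]
(E)+F => (E+F)+F   [E ::= E + F]
(E+F)+F => (F+F)+F   [E ::= F]
(F+F)+F => ((E)+F)+F   [F ::= ( E )]
((E)+F)+F => ((F)+F)+F   [E ::= F]
((F)+F)+F => ((n)+F)+F   [F ::= n]
((n)+F)+F => ((n)+n)+F   [F ::= n]
((n)+n)+F => ((n)+n)+n   [F ::= n]

E => E+F => F+F => (E)+F => (E+F)+F => (F+F)+F => ((E)+F)+F => ((F)+F)+F => ((n)+F)+F => ((n)+n)+F => ((n)+n)+n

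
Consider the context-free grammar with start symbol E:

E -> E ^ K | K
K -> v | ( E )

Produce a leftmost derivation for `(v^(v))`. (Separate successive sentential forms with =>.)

E => K => (E) => (E^K) => (K^K) => (v^K) => (v^(E)) => (v^(K)) => (v^(v))

E => K   [E -> K]
K => (E)   [K -> ( E )]
(E) => (E^K)   [E -> E ^ K]
(E^K) => (K^K)   [E -> K]
(K^K) => (v^K)   [K -> v]
(v^K) => (v^(E))   [K -> ( E )]
(v^(E)) => (v^(K))   [E -> K]
(v^(K)) => (v^(v))   [K -> v]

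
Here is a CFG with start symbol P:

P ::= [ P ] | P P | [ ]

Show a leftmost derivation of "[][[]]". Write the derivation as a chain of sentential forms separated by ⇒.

P ⇒ PP ⇒ []P ⇒ [][P] ⇒ [][[]]

P ⇒ PP   [P ::= P P]
PP ⇒ []P   [P ::= [ ]]
[]P ⇒ [][P]   [P ::= [ P ]]
[][P] ⇒ [][[]]   [P ::= [ ]]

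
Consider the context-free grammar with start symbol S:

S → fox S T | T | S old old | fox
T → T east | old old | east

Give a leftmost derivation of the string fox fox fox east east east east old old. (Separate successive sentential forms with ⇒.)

S ⇒ fox S T ⇒ fox fox S T T ⇒ fox fox fox S T T T ⇒ fox fox fox T T T T ⇒ fox fox fox east T T T ⇒ fox fox fox east T east T T ⇒ fox fox fox east east east T T ⇒ fox fox fox east east east east T ⇒ fox fox fox east east east east old old

S ⇒ fox S T   [S → fox S T]
fox S T ⇒ fox fox S T T   [S → fox S T]
fox fox S T T ⇒ fox fox fox S T T T   [S → fox S T]
fox fox fox S T T T ⇒ fox fox fox T T T T   [S → T]
fox fox fox T T T T ⇒ fox fox fox east T T T   [T → east]
fox fox fox east T T T ⇒ fox fox fox east T east T T   [T → T east]
fox fox fox east T east T T ⇒ fox fox fox east east east T T   [T → east]
fox fox fox east east east T T ⇒ fox fox fox east east east east T   [T → east]
fox fox fox east east east east T ⇒ fox fox fox east east east east old old   [T → old old]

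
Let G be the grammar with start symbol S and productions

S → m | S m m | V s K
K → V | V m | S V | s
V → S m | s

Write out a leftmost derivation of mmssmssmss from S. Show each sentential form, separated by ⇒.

S ⇒ VsK   [S → V s K]
VsK ⇒ SmsK   [V → S m]
SmsK ⇒ VsKmsK   [S → V s K]
VsKmsK ⇒ SmsKmsK   [V → S m]
SmsKmsK ⇒ VsKmsKmsK   [S → V s K]
VsKmsKmsK ⇒ SmsKmsKmsK   [V → S m]
SmsKmsKmsK ⇒ mmsKmsKmsK   [S → m]
mmsKmsKmsK ⇒ mmssmsKmsK   [K → s]
mmssmsKmsK ⇒ mmssmssmsK   [K → s]
mmssmssmsK ⇒ mmssmssmss   [K → s]

S⇒VsK⇒SmsK⇒VsKmsK⇒SmsKmsK⇒VsKmsKmsK⇒SmsKmsKmsK⇒mmsKmsKmsK⇒mmssmsKmsK⇒mmssmssmsK⇒mmssmssmss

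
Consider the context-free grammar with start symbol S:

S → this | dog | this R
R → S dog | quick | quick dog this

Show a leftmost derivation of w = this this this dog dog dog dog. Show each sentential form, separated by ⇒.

S ⇒ this R ⇒ this S dog ⇒ this this R dog ⇒ this this S dog dog ⇒ this this this R dog dog ⇒ this this this S dog dog dog ⇒ this this this dog dog dog dog

S ⇒ this R   [S → this R]
this R ⇒ this S dog   [R → S dog]
this S dog ⇒ this this R dog   [S → this R]
this this R dog ⇒ this this S dog dog   [R → S dog]
this this S dog dog ⇒ this this this R dog dog   [S → this R]
this this this R dog dog ⇒ this this this S dog dog dog   [R → S dog]
this this this S dog dog dog ⇒ this this this dog dog dog dog   [S → dog]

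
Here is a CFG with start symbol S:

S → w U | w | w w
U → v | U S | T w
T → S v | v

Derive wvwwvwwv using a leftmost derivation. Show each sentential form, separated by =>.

S => wU   [S → w U]
wU => wUS   [U → U S]
wUS => wTwS   [U → T w]
wTwS => wvwS   [T → v]
wvwS => wvwwU   [S → w U]
wvwwU => wvwwUS   [U → U S]
wvwwUS => wvwwTwS   [U → T w]
wvwwTwS => wvwwvwS   [T → v]
wvwwvwS => wvwwvwwU   [S → w U]
wvwwvwwU => wvwwvwwv   [U → v]

S => wU => wUS => wTwS => wvwS => wvwwU => wvwwUS => wvwwTwS => wvwwvwS => wvwwvwwU => wvwwvwwv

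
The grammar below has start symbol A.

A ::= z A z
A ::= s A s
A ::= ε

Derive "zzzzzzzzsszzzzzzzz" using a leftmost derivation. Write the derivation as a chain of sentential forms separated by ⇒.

A⇒zAz⇒zzAzz⇒zzzAzzz⇒zzzzAzzzz⇒zzzzzAzzzzz⇒zzzzzzAzzzzzz⇒zzzzzzzAzzzzzzz⇒zzzzzzzzAzzzzzzzz⇒zzzzzzzzsAszzzzzzzz⇒zzzzzzzzsszzzzzzzz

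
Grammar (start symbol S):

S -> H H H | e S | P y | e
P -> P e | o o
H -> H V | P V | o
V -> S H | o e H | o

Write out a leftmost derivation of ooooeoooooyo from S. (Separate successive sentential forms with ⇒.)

S ⇒ HHH   [S -> H H H]
HHH ⇒ oHH   [H -> o]
oHH ⇒ oPVH   [H -> P V]
oPVH ⇒ oooVH   [P -> o o]
oooVH ⇒ ooooeHH   [V -> o e H]
ooooeHH ⇒ ooooeoH   [H -> o]
ooooeoH ⇒ ooooeoPV   [H -> P V]
ooooeoPV ⇒ ooooeoooV   [P -> o o]
ooooeoooV ⇒ ooooeoooSH   [V -> S H]
ooooeoooSH ⇒ ooooeoooPyH   [S -> P y]
ooooeoooPyH ⇒ ooooeoooooyH   [P -> o o]
ooooeoooooyH ⇒ ooooeoooooyo   [H -> o]

S⇒HHH⇒oHH⇒oPVH⇒oooVH⇒ooooeHH⇒ooooeoH⇒ooooeoPV⇒ooooeoooV⇒ooooeoooSH⇒ooooeoooPyH⇒ooooeoooooyH⇒ooooeoooooyo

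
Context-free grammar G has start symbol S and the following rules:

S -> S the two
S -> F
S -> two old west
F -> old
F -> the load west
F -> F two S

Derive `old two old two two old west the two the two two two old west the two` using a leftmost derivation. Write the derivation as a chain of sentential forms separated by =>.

S => S the two   [S -> S the two]
S the two => F the two   [S -> F]
F the two => F two S the two   [F -> F two S]
F two S the two => F two S two S the two   [F -> F two S]
F two S two S the two => F two S two S two S the two   [F -> F two S]
F two S two S two S the two => old two S two S two S the two   [F -> old]
old two S two S two S the two => old two F two S two S the two   [S -> F]
old two F two S two S the two => old two old two S two S the two   [F -> old]
old two old two S two S the two => old two old two S the two two S the two   [S -> S the two]
old two old two S the two two S the two => old two old two S the two the two two S the two   [S -> S the two]
old two old two S the two the two two S the two => old two old two two old west the two the two two S the two   [S -> two old west]
old two old two two old west the two the two two S the two => old two old two two old west the two the two two two old west the two   [S -> two old west]

S => S the two => F the two => F two S the two => F two S two S the two => F two S two S two S the two => old two S two S two S the two => old two F two S two S the two => old two old two S two S the two => old two old two S the two two S the two => old two old two S the two the two two S the two => old two old two two old west the two the two two S the two => old two old two two old west the two the two two two old west the two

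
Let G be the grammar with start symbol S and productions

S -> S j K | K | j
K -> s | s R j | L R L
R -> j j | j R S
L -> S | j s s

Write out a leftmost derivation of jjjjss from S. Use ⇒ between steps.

S ⇒ K   [S -> K]
K ⇒ LRL   [K -> L R L]
LRL ⇒ SRL   [L -> S]
SRL ⇒ jRL   [S -> j]
jRL ⇒ jjjL   [R -> j j]
jjjL ⇒ jjjjss   [L -> j s s]

S ⇒ K ⇒ LRL ⇒ SRL ⇒ jRL ⇒ jjjL ⇒ jjjjss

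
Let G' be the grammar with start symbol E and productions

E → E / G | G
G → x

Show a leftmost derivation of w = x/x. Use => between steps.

E=>E/G=>G/G=>x/G=>x/x

E => E/G   [E → E / G]
E/G => G/G   [E → G]
G/G => x/G   [G → x]
x/G => x/x   [G → x]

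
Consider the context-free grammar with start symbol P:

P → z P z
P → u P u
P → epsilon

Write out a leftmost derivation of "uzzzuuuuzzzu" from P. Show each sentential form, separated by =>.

P => uPu   [P → u P u]
uPu => uzPzu   [P → z P z]
uzPzu => uzzPzzu   [P → z P z]
uzzPzzu => uzzzPzzzu   [P → z P z]
uzzzPzzzu => uzzzuPuzzzu   [P → u P u]
uzzzuPuzzzu => uzzzuuPuuzzzu   [P → u P u]
uzzzuuPuuzzzu => uzzzuuuuzzzu   [P → epsilon]

P => uPu => uzPzu => uzzPzzu => uzzzPzzzu => uzzzuPuzzzu => uzzzuuPuuzzzu => uzzzuuuuzzzu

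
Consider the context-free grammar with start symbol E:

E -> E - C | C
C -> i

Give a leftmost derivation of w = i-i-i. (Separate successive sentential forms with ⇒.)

E ⇒ E-C   [E -> E - C]
E-C ⇒ E-C-C   [E -> E - C]
E-C-C ⇒ C-C-C   [E -> C]
C-C-C ⇒ i-C-C   [C -> i]
i-C-C ⇒ i-i-C   [C -> i]
i-i-C ⇒ i-i-i   [C -> i]

E⇒E-C⇒E-C-C⇒C-C-C⇒i-C-C⇒i-i-C⇒i-i-i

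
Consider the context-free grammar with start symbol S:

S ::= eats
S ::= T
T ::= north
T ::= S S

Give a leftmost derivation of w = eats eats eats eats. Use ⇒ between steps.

S ⇒ T ⇒ S S ⇒ T S ⇒ S S S ⇒ T S S ⇒ S S S S ⇒ eats S S S ⇒ eats eats S S ⇒ eats eats eats S ⇒ eats eats eats eats

S ⇒ T   [S ::= T]
T ⇒ S S   [T ::= S S]
S S ⇒ T S   [S ::= T]
T S ⇒ S S S   [T ::= S S]
S S S ⇒ T S S   [S ::= T]
T S S ⇒ S S S S   [T ::= S S]
S S S S ⇒ eats S S S   [S ::= eats]
eats S S S ⇒ eats eats S S   [S ::= eats]
eats eats S S ⇒ eats eats eats S   [S ::= eats]
eats eats eats S ⇒ eats eats eats eats   [S ::= eats]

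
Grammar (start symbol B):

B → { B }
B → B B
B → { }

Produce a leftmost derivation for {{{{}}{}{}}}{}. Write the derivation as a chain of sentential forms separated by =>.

B => BB => {B}B => {{B}}B => {{BB}}B => {{BBB}}B => {{{B}BB}}B => {{{{}}BB}}B => {{{{}}{}B}}B => {{{{}}{}{}}}B => {{{{}}{}{}}}{}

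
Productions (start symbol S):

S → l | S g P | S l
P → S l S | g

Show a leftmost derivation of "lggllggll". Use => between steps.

S => Sl => Sll => SgPll => SlgPll => SllgPll => SgPllgPll => lgPllgPll => lggllgPll => lggllggll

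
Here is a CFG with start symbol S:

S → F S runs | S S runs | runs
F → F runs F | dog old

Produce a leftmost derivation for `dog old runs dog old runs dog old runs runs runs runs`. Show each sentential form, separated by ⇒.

S ⇒ S S runs ⇒ F S runs S runs ⇒ F runs F S runs S runs ⇒ F runs F runs F S runs S runs ⇒ dog old runs F runs F S runs S runs ⇒ dog old runs dog old runs F S runs S runs ⇒ dog old runs dog old runs dog old S runs S runs ⇒ dog old runs dog old runs dog old runs runs S runs ⇒ dog old runs dog old runs dog old runs runs runs runs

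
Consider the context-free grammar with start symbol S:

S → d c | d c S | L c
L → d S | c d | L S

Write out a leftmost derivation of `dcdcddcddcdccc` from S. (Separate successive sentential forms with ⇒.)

S ⇒ dcS ⇒ dcdcS ⇒ dcdcLc ⇒ dcdcLSc ⇒ dcdcdSSc ⇒ dcdcddcSc ⇒ dcdcddcLcc ⇒ dcdcddcdScc ⇒ dcdcddcddcScc ⇒ dcdcddcddcdccc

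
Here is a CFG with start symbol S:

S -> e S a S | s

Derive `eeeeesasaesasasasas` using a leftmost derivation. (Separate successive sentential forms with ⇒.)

S ⇒ eSaS ⇒ eeSaSaS ⇒ eeeSaSaSaS ⇒ eeeeSaSaSaSaS ⇒ eeeeeSaSaSaSaSaS ⇒ eeeeesaSaSaSaSaS ⇒ eeeeesasaSaSaSaS ⇒ eeeeesasaeSaSaSaSaS ⇒ eeeeesasaesaSaSaSaS ⇒ eeeeesasaesasaSaSaS ⇒ eeeeesasaesasasaSaS ⇒ eeeeesasaesasasasaS ⇒ eeeeesasaesasasasas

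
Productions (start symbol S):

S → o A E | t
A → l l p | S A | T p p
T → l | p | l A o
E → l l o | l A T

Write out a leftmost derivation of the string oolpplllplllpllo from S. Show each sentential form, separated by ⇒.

S ⇒ oAE   [S → o A E]
oAE ⇒ oSAE   [A → S A]
oSAE ⇒ ooAEAE   [S → o A E]
ooAEAE ⇒ ooTppEAE   [A → T p p]
ooTppEAE ⇒ oolppEAE   [T → l]
oolppEAE ⇒ oolpplATAE   [E → l A T]
oolpplATAE ⇒ oolpplllpTAE   [A → l l p]
oolpplllpTAE ⇒ oolpplllplAE   [T → l]
oolpplllplAE ⇒ oolpplllplllpE   [A → l l p]
oolpplllplllpE ⇒ oolpplllplllpllo   [E → l l o]

S ⇒ oAE ⇒ oSAE ⇒ ooAEAE ⇒ ooTppEAE ⇒ oolppEAE ⇒ oolpplATAE ⇒ oolpplllpTAE ⇒ oolpplllplAE ⇒ oolpplllplllpE ⇒ oolpplllplllpllo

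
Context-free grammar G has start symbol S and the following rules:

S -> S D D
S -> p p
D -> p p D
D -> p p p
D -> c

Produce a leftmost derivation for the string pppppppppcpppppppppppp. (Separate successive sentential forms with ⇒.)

S ⇒ SDD ⇒ SDDDD ⇒ ppDDDD ⇒ ppppDDDD ⇒ ppppppDDDD ⇒ pppppppppDDD ⇒ pppppppppcDD ⇒ pppppppppcpppD ⇒ pppppppppcpppppD ⇒ pppppppppcpppppppD ⇒ pppppppppcpppppppppD ⇒ pppppppppcpppppppppppp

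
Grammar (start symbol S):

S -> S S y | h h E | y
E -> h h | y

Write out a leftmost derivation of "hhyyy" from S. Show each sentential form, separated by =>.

S => SSy => hhESy => hhySy => hhyyy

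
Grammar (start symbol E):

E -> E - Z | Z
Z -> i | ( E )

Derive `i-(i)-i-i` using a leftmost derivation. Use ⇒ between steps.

E ⇒ E-Z ⇒ E-Z-Z ⇒ E-Z-Z-Z ⇒ Z-Z-Z-Z ⇒ i-Z-Z-Z ⇒ i-(E)-Z-Z ⇒ i-(Z)-Z-Z ⇒ i-(i)-Z-Z ⇒ i-(i)-i-Z ⇒ i-(i)-i-i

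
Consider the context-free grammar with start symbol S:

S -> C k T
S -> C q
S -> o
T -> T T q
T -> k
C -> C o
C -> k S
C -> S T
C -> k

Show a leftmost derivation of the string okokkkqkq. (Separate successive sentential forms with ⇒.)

S⇒Cq⇒STq⇒CqTq⇒STqTq⇒CkTTqTq⇒CokTTqTq⇒STokTTqTq⇒oTokTTqTq⇒okokTTqTq⇒okokkTqTq⇒okokkkqTq⇒okokkkqkq

S ⇒ Cq   [S -> C q]
Cq ⇒ STq   [C -> S T]
STq ⇒ CqTq   [S -> C q]
CqTq ⇒ STqTq   [C -> S T]
STqTq ⇒ CkTTqTq   [S -> C k T]
CkTTqTq ⇒ CokTTqTq   [C -> C o]
CokTTqTq ⇒ STokTTqTq   [C -> S T]
STokTTqTq ⇒ oTokTTqTq   [S -> o]
oTokTTqTq ⇒ okokTTqTq   [T -> k]
okokTTqTq ⇒ okokkTqTq   [T -> k]
okokkTqTq ⇒ okokkkqTq   [T -> k]
okokkkqTq ⇒ okokkkqkq   [T -> k]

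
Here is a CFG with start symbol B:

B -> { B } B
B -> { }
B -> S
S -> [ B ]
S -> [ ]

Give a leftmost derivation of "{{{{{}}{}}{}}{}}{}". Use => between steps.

B => {B}B   [B -> { B } B]
{B}B => {{B}B}B   [B -> { B } B]
{{B}B}B => {{{B}B}B}B   [B -> { B } B]
{{{B}B}B}B => {{{{B}B}B}B}B   [B -> { B } B]
{{{{B}B}B}B}B => {{{{{}}B}B}B}B   [B -> { }]
{{{{{}}B}B}B}B => {{{{{}}{}}B}B}B   [B -> { }]
{{{{{}}{}}B}B}B => {{{{{}}{}}{}}B}B   [B -> { }]
{{{{{}}{}}{}}B}B => {{{{{}}{}}{}}{}}B   [B -> { }]
{{{{{}}{}}{}}{}}B => {{{{{}}{}}{}}{}}{}   [B -> { }]

B=>{B}B=>{{B}B}B=>{{{B}B}B}B=>{{{{B}B}B}B}B=>{{{{{}}B}B}B}B=>{{{{{}}{}}B}B}B=>{{{{{}}{}}{}}B}B=>{{{{{}}{}}{}}{}}B=>{{{{{}}{}}{}}{}}{}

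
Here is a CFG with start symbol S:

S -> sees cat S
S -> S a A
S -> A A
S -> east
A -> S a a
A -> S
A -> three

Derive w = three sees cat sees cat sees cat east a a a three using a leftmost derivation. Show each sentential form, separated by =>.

S => S a A   [S -> S a A]
S a A => A A a A   [S -> A A]
A A a A => three A a A   [A -> three]
three A a A => three S a a a A   [A -> S a a]
three S a a a A => three sees cat S a a a A   [S -> sees cat S]
three sees cat S a a a A => three sees cat sees cat S a a a A   [S -> sees cat S]
three sees cat sees cat S a a a A => three sees cat sees cat sees cat S a a a A   [S -> sees cat S]
three sees cat sees cat sees cat S a a a A => three sees cat sees cat sees cat east a a a A   [S -> east]
three sees cat sees cat sees cat east a a a A => three sees cat sees cat sees cat east a a a three   [A -> three]

S => S a A => A A a A => three A a A => three S a a a A => three sees cat S a a a A => three sees cat sees cat S a a a A => three sees cat sees cat sees cat S a a a A => three sees cat sees cat sees cat east a a a A => three sees cat sees cat sees cat east a a a three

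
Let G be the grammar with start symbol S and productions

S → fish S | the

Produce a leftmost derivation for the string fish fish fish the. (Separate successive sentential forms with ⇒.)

S ⇒ fish S   [S → fish S]
fish S ⇒ fish fish S   [S → fish S]
fish fish S ⇒ fish fish fish S   [S → fish S]
fish fish fish S ⇒ fish fish fish the   [S → the]

S ⇒ fish S ⇒ fish fish S ⇒ fish fish fish S ⇒ fish fish fish the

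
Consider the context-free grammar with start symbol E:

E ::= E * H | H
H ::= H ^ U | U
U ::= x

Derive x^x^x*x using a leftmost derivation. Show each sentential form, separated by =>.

E=>E*H=>H*H=>H^U*H=>H^U^U*H=>U^U^U*H=>x^U^U*H=>x^x^U*H=>x^x^x*H=>x^x^x*U=>x^x^x*x

E => E*H   [E ::= E * H]
E*H => H*H   [E ::= H]
H*H => H^U*H   [H ::= H ^ U]
H^U*H => H^U^U*H   [H ::= H ^ U]
H^U^U*H => U^U^U*H   [H ::= U]
U^U^U*H => x^U^U*H   [U ::= x]
x^U^U*H => x^x^U*H   [U ::= x]
x^x^U*H => x^x^x*H   [U ::= x]
x^x^x*H => x^x^x*U   [H ::= U]
x^x^x*U => x^x^x*x   [U ::= x]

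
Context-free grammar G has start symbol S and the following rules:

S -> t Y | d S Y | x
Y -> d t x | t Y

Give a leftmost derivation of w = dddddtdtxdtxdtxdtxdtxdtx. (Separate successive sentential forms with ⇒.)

S ⇒ dSY   [S -> d S Y]
dSY ⇒ ddSYY   [S -> d S Y]
ddSYY ⇒ dddSYYY   [S -> d S Y]
dddSYYY ⇒ ddddSYYYY   [S -> d S Y]
ddddSYYYY ⇒ dddddSYYYYY   [S -> d S Y]
dddddSYYYYY ⇒ dddddtYYYYYY   [S -> t Y]
dddddtYYYYYY ⇒ dddddtdtxYYYYY   [Y -> d t x]
dddddtdtxYYYYY ⇒ dddddtdtxdtxYYYY   [Y -> d t x]
dddddtdtxdtxYYYY ⇒ dddddtdtxdtxdtxYYY   [Y -> d t x]
dddddtdtxdtxdtxYYY ⇒ dddddtdtxdtxdtxdtxYY   [Y -> d t x]
dddddtdtxdtxdtxdtxYY ⇒ dddddtdtxdtxdtxdtxdtxY   [Y -> d t x]
dddddtdtxdtxdtxdtxdtxY ⇒ dddddtdtxdtxdtxdtxdtxdtx   [Y -> d t x]

S⇒dSY⇒ddSYY⇒dddSYYY⇒ddddSYYYY⇒dddddSYYYYY⇒dddddtYYYYYY⇒dddddtdtxYYYYY⇒dddddtdtxdtxYYYY⇒dddddtdtxdtxdtxYYY⇒dddddtdtxdtxdtxdtxYY⇒dddddtdtxdtxdtxdtxdtxY⇒dddddtdtxdtxdtxdtxdtxdtx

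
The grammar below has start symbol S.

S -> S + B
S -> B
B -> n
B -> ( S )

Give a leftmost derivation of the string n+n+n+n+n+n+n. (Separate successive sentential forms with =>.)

S=>S+B=>S+B+B=>S+B+B+B=>S+B+B+B+B=>S+B+B+B+B+B=>S+B+B+B+B+B+B=>B+B+B+B+B+B+B=>n+B+B+B+B+B+B=>n+n+B+B+B+B+B=>n+n+n+B+B+B+B=>n+n+n+n+B+B+B=>n+n+n+n+n+B+B=>n+n+n+n+n+n+B=>n+n+n+n+n+n+n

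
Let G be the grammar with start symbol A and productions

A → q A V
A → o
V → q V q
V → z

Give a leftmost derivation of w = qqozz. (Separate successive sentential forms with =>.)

A => qAV => qqAVV => qqoVV => qqozV => qqozz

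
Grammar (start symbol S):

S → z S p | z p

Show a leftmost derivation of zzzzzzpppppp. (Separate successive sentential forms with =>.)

S=>zSp=>zzSpp=>zzzSppp=>zzzzSpppp=>zzzzzSppppp=>zzzzzzpppppp

S => zSp   [S → z S p]
zSp => zzSpp   [S → z S p]
zzSpp => zzzSppp   [S → z S p]
zzzSppp => zzzzSpppp   [S → z S p]
zzzzSpppp => zzzzzSppppp   [S → z S p]
zzzzzSppppp => zzzzzzpppppp   [S → z p]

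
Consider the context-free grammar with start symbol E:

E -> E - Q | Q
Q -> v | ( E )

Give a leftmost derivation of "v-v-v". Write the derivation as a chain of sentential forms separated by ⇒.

E⇒E-Q⇒E-Q-Q⇒Q-Q-Q⇒v-Q-Q⇒v-v-Q⇒v-v-v

E ⇒ E-Q   [E -> E - Q]
E-Q ⇒ E-Q-Q   [E -> E - Q]
E-Q-Q ⇒ Q-Q-Q   [E -> Q]
Q-Q-Q ⇒ v-Q-Q   [Q -> v]
v-Q-Q ⇒ v-v-Q   [Q -> v]
v-v-Q ⇒ v-v-v   [Q -> v]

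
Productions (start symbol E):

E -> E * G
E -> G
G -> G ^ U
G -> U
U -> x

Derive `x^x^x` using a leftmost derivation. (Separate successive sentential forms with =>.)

E=>G=>G^U=>G^U^U=>U^U^U=>x^U^U=>x^x^U=>x^x^x

E => G   [E -> G]
G => G^U   [G -> G ^ U]
G^U => G^U^U   [G -> G ^ U]
G^U^U => U^U^U   [G -> U]
U^U^U => x^U^U   [U -> x]
x^U^U => x^x^U   [U -> x]
x^x^U => x^x^x   [U -> x]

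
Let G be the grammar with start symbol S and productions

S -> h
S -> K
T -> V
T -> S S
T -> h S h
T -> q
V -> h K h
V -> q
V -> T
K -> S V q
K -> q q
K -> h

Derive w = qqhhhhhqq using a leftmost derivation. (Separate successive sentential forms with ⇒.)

S ⇒ K ⇒ SVq ⇒ KVq ⇒ qqVq ⇒ qqTq ⇒ qqSSq ⇒ qqhSq ⇒ qqhKq ⇒ qqhSVqq ⇒ qqhhVqq ⇒ qqhhTqq ⇒ qqhhhShqq ⇒ qqhhhKhqq ⇒ qqhhhhhqq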